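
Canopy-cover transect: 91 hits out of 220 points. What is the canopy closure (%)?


Formula: Canopy closure = covered points / total points * 100
Closure = 91 / 220 * 100
Closure = 0.4136 * 100 = 41.4%

41.4


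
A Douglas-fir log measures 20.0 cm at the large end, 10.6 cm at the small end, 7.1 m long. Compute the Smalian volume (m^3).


Smalian: V = (A1 + A2)/2 * L,  A = pi*(D/200)^2
A1 = pi*(20.0/200)^2 = 0.031416 m^2
A2 = pi*(10.6/200)^2 = 0.008825 m^2
V = (0.031416+0.008825)/2*7.1 = 0.1429 m^3

0.1429


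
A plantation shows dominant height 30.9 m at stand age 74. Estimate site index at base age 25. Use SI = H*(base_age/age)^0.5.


Formula: SI = H_dom * (base_age / age)^0.5
Age ratio = 25 / 74 = 0.33784
sqrt(age_ratio) = 0.58124
SI = 30.9 * 0.58124 = 18.0 m

18.0


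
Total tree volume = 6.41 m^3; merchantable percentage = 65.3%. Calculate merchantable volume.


Formula: MV = V_total * (merchantable_pct / 100)
Merchantable fraction = 65.3% / 100 = 0.653
MV = 6.41 m^3 * 0.653 = 4.186 m^3

4.186


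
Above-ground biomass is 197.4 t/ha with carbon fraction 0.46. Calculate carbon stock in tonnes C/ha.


Formula: Carbon Stock = Biomass * Carbon Fraction
C = 197.4 t/ha * 0.46
C = 90.8 t C/ha

90.8


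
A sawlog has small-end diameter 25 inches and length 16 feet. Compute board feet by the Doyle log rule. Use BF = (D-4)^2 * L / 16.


Doyle: BF = (D - 4)^2 * L / 16
Adjusted diameter = 25 - 4 = 21 in
(D-4)^2 = 21^2 = 441
BF = 441 * 16 / 16 = 441 BF

441


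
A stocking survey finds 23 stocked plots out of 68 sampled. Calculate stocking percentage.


Formula: Stocking % = stocked plots / total plots * 100
Stocking = 23 / 68 * 100
Stocking = 0.3382 * 100 = 33.8%

33.8


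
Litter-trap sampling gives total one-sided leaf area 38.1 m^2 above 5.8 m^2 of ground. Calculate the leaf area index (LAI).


Formula: LAI = total leaf area / ground area  (dimensionless)
LAI = 38.1 m^2 / 5.8 m^2
LAI = 6.57

6.57


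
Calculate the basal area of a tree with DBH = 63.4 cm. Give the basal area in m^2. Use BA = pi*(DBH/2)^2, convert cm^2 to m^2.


Formula: BA = pi * (DBH/2)^2 / 10000  (cm^2 to m^2)
Radius = DBH/2 = 63.4/2 = 31.7 cm
BA = pi * 31.7^2 / 10000
   = 3156.955 cm^2 / 10000
   = 0.3157 m^2

0.3157


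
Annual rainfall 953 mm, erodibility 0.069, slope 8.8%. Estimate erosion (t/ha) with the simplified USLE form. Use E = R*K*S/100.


Formula: E = R * K * S / 100  (simplified USLE)
R * K = 953 * 0.069 = 65.757
E = 65.757 * 8.8 / 100 = 5.79 t/ha

5.79


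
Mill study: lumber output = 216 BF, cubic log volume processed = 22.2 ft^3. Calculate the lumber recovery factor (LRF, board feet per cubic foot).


Formula: LRF = Lumber Output (BF) / Log Input (ft^3)
LRF = 216 BF / 22.2 ft^3
LRF = 9.73 BF/ft^3

9.73


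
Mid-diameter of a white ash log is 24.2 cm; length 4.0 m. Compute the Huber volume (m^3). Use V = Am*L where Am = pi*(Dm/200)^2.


Huber: V = Am * L,  Am = pi*(Dm/200)^2
Am = pi*(24.2/200)^2 = 0.045996 m^2
V = 0.045996*4.0 = 0.184 m^3

0.184


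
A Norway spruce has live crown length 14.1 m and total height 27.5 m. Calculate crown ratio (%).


Formula: Crown Ratio = (Crown Length / Total Height) * 100
CR = (14.1 m / 27.5 m) * 100
CR = 0.5127 * 100 = 51.3%

51.3


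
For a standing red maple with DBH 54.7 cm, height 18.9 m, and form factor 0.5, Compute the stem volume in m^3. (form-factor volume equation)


Formula: V = pi * (DBH/200)^2 * H * ff
Radius = DBH/200 = 54.7/200 = 0.2735 m
Radius^2 = 0.2735^2 = 0.07480225 m^2
V = pi * 0.07480225 * 18.9 * 0.5
V = 2.221 m^3

2.221


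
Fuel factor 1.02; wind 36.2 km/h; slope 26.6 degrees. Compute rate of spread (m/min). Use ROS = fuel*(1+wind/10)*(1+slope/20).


Formula: ROS = fuel * (1 + wind/10) * (1 + slope/20)
Wind factor = 1 + 36.2/10 = 4.62
Slope factor = 1 + 26.6/20 = 2.33
ROS = 1.02 * 4.62 * 2.33 = 10.98 m/min

10.98


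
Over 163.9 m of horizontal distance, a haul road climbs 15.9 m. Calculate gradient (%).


Formula: Gradient = rise / run * 100
Gradient = 15.9 / 163.9 * 100 = 9.7%

9.7


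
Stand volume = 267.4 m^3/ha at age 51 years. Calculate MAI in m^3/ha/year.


Formula: MAI = Total Volume / Stand Age
MAI = 267.4 m^3/ha / 51 years
MAI = 5.24 m^3/ha/year

5.24


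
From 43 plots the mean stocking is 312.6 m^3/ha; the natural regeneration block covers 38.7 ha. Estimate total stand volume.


Formula: Total Volume = Mean Volume per ha * Total Area
Total Volume = 312.6 m^3/ha * 38.7 ha
Total Volume = 12098 m^3

12098


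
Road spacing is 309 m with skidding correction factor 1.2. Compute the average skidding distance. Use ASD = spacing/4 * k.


Formula: ASD = (spacing / 4) * correction
Uncorrected distance = spacing / 4 = 309 / 4 = 77.25 m
ASD = 77.25 * 1.2 = 93 m

93


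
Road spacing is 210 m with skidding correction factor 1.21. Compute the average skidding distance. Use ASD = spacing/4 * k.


Formula: ASD = (spacing / 4) * correction
Uncorrected distance = spacing / 4 = 210 / 4 = 52.5 m
ASD = 52.5 * 1.21 = 64 m

64


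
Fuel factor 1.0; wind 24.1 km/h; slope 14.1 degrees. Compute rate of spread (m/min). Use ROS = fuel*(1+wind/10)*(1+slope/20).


Formula: ROS = fuel * (1 + wind/10) * (1 + slope/20)
Wind factor = 1 + 24.1/10 = 3.41
Slope factor = 1 + 14.1/20 = 1.705
ROS = 1.0 * 3.41 * 1.705 = 5.81 m/min

5.81


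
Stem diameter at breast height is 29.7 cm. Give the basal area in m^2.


Formula: BA = pi * (DBH/2)^2 / 10000  (cm^2 to m^2)
Radius = DBH/2 = 29.7/2 = 14.85 cm
BA = pi * 14.85^2 / 10000
   = 692.7919 cm^2 / 10000
   = 0.0693 m^2

0.0693


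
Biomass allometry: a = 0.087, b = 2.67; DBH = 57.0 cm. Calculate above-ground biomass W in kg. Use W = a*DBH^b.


Formula: W = a * DBH^b  (allometric power law)
DBH^b = 57.0^2.67 = 48773.7182
W = 0.087 * 48773.7182 = 4243.3 kg

4243.3


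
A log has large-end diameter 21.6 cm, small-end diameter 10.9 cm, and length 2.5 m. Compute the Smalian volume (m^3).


Smalian: V = (A1 + A2)/2 * L,  A = pi*(D/200)^2
A1 = pi*(21.6/200)^2 = 0.036644 m^2
A2 = pi*(10.9/200)^2 = 0.009331 m^2
V = (0.036644+0.009331)/2*2.5 = 0.0575 m^3

0.0575


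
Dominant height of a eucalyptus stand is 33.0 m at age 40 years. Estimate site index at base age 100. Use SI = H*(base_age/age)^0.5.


Formula: SI = H_dom * (base_age / age)^0.5
Age ratio = 100 / 40 = 2.5
sqrt(age_ratio) = 1.58114
SI = 33.0 * 1.58114 = 52.2 m

52.2


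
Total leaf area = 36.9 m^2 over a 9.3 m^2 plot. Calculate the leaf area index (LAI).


Formula: LAI = total leaf area / ground area  (dimensionless)
LAI = 36.9 m^2 / 9.3 m^2
LAI = 3.97

3.97


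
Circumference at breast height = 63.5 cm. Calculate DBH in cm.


Formula: DBH = C / pi
DBH = 63.5 / pi
pi = 3.14159...
DBH = 20.2 cm

20.2


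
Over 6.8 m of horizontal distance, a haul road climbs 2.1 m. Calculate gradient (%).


Formula: Gradient = rise / run * 100
Gradient = 2.1 / 6.8 * 100 = 30.9%

30.9


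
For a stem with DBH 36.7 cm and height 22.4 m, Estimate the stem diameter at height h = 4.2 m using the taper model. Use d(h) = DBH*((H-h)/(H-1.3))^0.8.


Taper: d(h) = DBH * ((H - h) / (H - 1.3))^0.8
Numerator = H - h = 22.4 - 4.2 = 18.2 m
Denominator = H - 1.3 = 22.4 - 1.3 = 21.1 m
Ratio = 18.2 / 21.1 = 0.86256
d = 36.7 * 0.86256^0.8 = 32.6 cm

32.6


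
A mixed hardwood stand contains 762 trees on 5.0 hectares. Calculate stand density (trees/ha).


Formula: Stand Density = N_trees / Area_ha
Density = 762 trees / 5.0 ha
Density = 152 trees/ha

152


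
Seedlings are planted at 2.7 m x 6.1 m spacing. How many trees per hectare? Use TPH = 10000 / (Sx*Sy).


Formula: TPH = 10000 m^2/ha / (spacing_x * spacing_y)
Area per tree = 2.7 m * 6.1 m = 16.47 m^2
TPH = 10000 / 16.47 = 607 trees/ha

607


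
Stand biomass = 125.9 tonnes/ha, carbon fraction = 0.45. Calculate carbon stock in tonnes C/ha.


Formula: Carbon Stock = Biomass * Carbon Fraction
C = 125.9 t/ha * 0.45
C = 56.7 t C/ha

56.7


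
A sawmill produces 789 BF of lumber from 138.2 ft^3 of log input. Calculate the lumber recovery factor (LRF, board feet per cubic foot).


Formula: LRF = Lumber Output (BF) / Log Input (ft^3)
LRF = 789 BF / 138.2 ft^3
LRF = 5.71 BF/ft^3

5.71


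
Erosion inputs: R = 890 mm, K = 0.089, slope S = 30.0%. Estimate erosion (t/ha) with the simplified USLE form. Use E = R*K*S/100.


Formula: E = R * K * S / 100  (simplified USLE)
R * K = 890 * 0.089 = 79.21
E = 79.21 * 30.0 / 100 = 23.76 t/ha

23.76


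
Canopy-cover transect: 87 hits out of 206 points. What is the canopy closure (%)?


Formula: Canopy closure = covered points / total points * 100
Closure = 87 / 206 * 100
Closure = 0.4223 * 100 = 42.2%

42.2


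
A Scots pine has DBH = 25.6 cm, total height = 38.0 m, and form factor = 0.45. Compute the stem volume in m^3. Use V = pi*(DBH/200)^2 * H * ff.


Formula: V = pi * (DBH/200)^2 * H * ff
Radius = DBH/200 = 25.6/200 = 0.128 m
Radius^2 = 0.128^2 = 0.016384 m^2
V = pi * 0.016384 * 38.0 * 0.45
V = 0.88 m^3

0.88


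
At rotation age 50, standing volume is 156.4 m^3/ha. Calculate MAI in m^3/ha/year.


Formula: MAI = Total Volume / Stand Age
MAI = 156.4 m^3/ha / 50 years
MAI = 3.13 m^3/ha/year

3.13


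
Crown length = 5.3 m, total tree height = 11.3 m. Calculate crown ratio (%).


Formula: Crown Ratio = (Crown Length / Total Height) * 100
CR = (5.3 m / 11.3 m) * 100
CR = 0.469 * 100 = 46.9%

46.9


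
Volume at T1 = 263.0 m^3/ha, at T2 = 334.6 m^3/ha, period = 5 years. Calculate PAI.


Formula: PAI = (V_T2 - V_T1) / (T2 - T1)
Volume increment = 334.6 - 263.0 = 71.6 m^3/ha
PAI = 71.6 / 5 = 14.32 m^3/ha/year

14.32


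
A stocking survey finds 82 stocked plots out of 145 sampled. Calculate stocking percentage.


Formula: Stocking % = stocked plots / total plots * 100
Stocking = 82 / 145 * 100
Stocking = 0.5655 * 100 = 56.6%

56.6


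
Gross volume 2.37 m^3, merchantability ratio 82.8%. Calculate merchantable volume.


Formula: MV = V_total * (merchantable_pct / 100)
Merchantable fraction = 82.8% / 100 = 0.828
MV = 2.37 m^3 * 0.828 = 1.962 m^3

1.962


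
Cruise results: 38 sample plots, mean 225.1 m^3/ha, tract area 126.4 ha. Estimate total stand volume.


Formula: Total Volume = Mean Volume per ha * Total Area
Total Volume = 225.1 m^3/ha * 126.4 ha
Total Volume = 28453 m^3

28453


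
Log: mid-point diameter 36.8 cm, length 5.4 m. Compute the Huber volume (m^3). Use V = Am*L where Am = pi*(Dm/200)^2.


Huber: V = Am * L,  Am = pi*(Dm/200)^2
Am = pi*(36.8/200)^2 = 0.106362 m^2
V = 0.106362*5.4 = 0.5744 m^3

0.5744


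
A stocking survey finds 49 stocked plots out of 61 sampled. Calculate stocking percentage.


Formula: Stocking % = stocked plots / total plots * 100
Stocking = 49 / 61 * 100
Stocking = 0.8033 * 100 = 80.3%

80.3


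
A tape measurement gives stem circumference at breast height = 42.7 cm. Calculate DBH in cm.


Formula: DBH = C / pi
DBH = 42.7 / pi
pi = 3.14159...
DBH = 13.6 cm

13.6


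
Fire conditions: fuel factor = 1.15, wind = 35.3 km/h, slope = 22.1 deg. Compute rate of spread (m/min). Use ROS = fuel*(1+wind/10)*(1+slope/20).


Formula: ROS = fuel * (1 + wind/10) * (1 + slope/20)
Wind factor = 1 + 35.3/10 = 4.53
Slope factor = 1 + 22.1/20 = 2.105
ROS = 1.15 * 4.53 * 2.105 = 10.97 m/min

10.97


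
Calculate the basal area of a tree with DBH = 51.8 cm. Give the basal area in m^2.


Formula: BA = pi * (DBH/2)^2 / 10000  (cm^2 to m^2)
Radius = DBH/2 = 51.8/2 = 25.9 cm
BA = pi * 25.9^2 / 10000
   = 2107.4118 cm^2 / 10000
   = 0.2107 m^2

0.2107


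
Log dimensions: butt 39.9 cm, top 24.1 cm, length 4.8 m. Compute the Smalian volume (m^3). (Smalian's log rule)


Smalian: V = (A1 + A2)/2 * L,  A = pi*(D/200)^2
A1 = pi*(39.9/200)^2 = 0.125036 m^2
A2 = pi*(24.1/200)^2 = 0.045617 m^2
V = (0.125036+0.045617)/2*4.8 = 0.4096 m^3

0.4096


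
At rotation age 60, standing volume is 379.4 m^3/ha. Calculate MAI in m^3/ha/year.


Formula: MAI = Total Volume / Stand Age
MAI = 379.4 m^3/ha / 60 years
MAI = 6.32 m^3/ha/year

6.32


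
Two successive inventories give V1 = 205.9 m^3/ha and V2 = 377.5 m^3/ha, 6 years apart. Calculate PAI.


Formula: PAI = (V_T2 - V_T1) / (T2 - T1)
Volume increment = 377.5 - 205.9 = 171.6 m^3/ha
PAI = 171.6 / 6 = 28.6 m^3/ha/year

28.6


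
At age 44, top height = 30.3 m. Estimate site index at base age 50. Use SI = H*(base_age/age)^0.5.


Formula: SI = H_dom * (base_age / age)^0.5
Age ratio = 50 / 44 = 1.13636
sqrt(age_ratio) = 1.066
SI = 30.3 * 1.066 = 32.3 m

32.3


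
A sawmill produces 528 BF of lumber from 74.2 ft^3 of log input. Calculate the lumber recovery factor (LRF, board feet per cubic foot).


Formula: LRF = Lumber Output (BF) / Log Input (ft^3)
LRF = 528 BF / 74.2 ft^3
LRF = 7.12 BF/ft^3

7.12


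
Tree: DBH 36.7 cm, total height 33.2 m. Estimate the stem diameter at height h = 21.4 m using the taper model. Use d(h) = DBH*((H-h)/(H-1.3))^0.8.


Taper: d(h) = DBH * ((H - h) / (H - 1.3))^0.8
Numerator = H - h = 33.2 - 21.4 = 11.8 m
Denominator = H - 1.3 = 33.2 - 1.3 = 31.9 m
Ratio = 11.8 / 31.9 = 0.36991
d = 36.7 * 0.36991^0.8 = 16.6 cm

16.6


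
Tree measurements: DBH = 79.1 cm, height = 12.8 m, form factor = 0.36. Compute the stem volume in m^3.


Formula: V = pi * (DBH/200)^2 * H * ff
Radius = DBH/200 = 79.1/200 = 0.3955 m
Radius^2 = 0.3955^2 = 0.15642025 m^2
V = pi * 0.15642025 * 12.8 * 0.36
V = 2.264 m^3

2.264


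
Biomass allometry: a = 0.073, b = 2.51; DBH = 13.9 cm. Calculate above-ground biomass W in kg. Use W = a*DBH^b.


Formula: W = a * DBH^b  (allometric power law)
DBH^b = 13.9^2.51 = 739.5493
W = 0.073 * 739.5493 = 54.0 kg

54.0


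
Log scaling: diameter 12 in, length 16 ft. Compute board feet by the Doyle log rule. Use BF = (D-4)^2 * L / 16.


Doyle: BF = (D - 4)^2 * L / 16
Adjusted diameter = 12 - 4 = 8 in
(D-4)^2 = 8^2 = 64
BF = 64 * 16 / 16 = 64 BF

64


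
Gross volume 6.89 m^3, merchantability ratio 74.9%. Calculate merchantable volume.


Formula: MV = V_total * (merchantable_pct / 100)
Merchantable fraction = 74.9% / 100 = 0.749
MV = 6.89 m^3 * 0.749 = 5.161 m^3

5.161


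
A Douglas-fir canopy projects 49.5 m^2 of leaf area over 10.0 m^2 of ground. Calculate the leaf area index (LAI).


Formula: LAI = total leaf area / ground area  (dimensionless)
LAI = 49.5 m^2 / 10.0 m^2
LAI = 4.95

4.95


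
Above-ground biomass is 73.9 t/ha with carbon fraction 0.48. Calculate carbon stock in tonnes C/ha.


Formula: Carbon Stock = Biomass * Carbon Fraction
C = 73.9 t/ha * 0.48
C = 35.5 t C/ha

35.5


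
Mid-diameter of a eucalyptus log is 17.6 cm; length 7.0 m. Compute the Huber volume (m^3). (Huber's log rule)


Huber: V = Am * L,  Am = pi*(Dm/200)^2
Am = pi*(17.6/200)^2 = 0.024328 m^2
V = 0.024328*7.0 = 0.1703 m^3

0.1703


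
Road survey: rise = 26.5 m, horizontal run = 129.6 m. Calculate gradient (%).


Formula: Gradient = rise / run * 100
Gradient = 26.5 / 129.6 * 100 = 20.4%

20.4


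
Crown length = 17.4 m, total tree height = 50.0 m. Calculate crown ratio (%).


Formula: Crown Ratio = (Crown Length / Total Height) * 100
CR = (17.4 m / 50.0 m) * 100
CR = 0.348 * 100 = 34.8%

34.8


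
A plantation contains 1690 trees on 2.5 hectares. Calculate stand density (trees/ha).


Formula: Stand Density = N_trees / Area_ha
Density = 1690 trees / 2.5 ha
Density = 676 trees/ha

676


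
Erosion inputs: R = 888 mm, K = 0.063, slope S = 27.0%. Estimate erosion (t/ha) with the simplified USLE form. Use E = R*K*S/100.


Formula: E = R * K * S / 100  (simplified USLE)
R * K = 888 * 0.063 = 55.944
E = 55.944 * 27.0 / 100 = 15.1 t/ha

15.1


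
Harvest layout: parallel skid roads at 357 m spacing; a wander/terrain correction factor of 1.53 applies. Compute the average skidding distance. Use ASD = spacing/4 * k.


Formula: ASD = (spacing / 4) * correction
Uncorrected distance = spacing / 4 = 357 / 4 = 89.25 m
ASD = 89.25 * 1.53 = 137 m

137


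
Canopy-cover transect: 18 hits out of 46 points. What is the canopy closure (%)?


Formula: Canopy closure = covered points / total points * 100
Closure = 18 / 46 * 100
Closure = 0.3913 * 100 = 39.1%

39.1


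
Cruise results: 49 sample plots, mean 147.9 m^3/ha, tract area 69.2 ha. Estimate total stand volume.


Formula: Total Volume = Mean Volume per ha * Total Area
Total Volume = 147.9 m^3/ha * 69.2 ha
Total Volume = 10235 m^3

10235


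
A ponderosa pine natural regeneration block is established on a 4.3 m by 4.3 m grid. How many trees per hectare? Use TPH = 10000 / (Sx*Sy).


Formula: TPH = 10000 m^2/ha / (spacing_x * spacing_y)
Area per tree = 4.3 m * 4.3 m = 18.49 m^2
TPH = 10000 / 18.49 = 541 trees/ha

541


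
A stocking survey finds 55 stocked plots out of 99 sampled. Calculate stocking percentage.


Formula: Stocking % = stocked plots / total plots * 100
Stocking = 55 / 99 * 100
Stocking = 0.5556 * 100 = 55.6%

55.6


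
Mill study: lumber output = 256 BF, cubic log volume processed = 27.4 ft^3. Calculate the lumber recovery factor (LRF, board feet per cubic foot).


Formula: LRF = Lumber Output (BF) / Log Input (ft^3)
LRF = 256 BF / 27.4 ft^3
LRF = 9.34 BF/ft^3

9.34


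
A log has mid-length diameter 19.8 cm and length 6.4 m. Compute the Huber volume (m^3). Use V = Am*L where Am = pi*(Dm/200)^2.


Huber: V = Am * L,  Am = pi*(Dm/200)^2
Am = pi*(19.8/200)^2 = 0.030791 m^2
V = 0.030791*6.4 = 0.1971 m^3

0.1971


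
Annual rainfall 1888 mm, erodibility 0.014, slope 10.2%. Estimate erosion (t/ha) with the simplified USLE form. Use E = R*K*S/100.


Formula: E = R * K * S / 100  (simplified USLE)
R * K = 1888 * 0.014 = 26.432
E = 26.432 * 10.2 / 100 = 2.7 t/ha

2.7


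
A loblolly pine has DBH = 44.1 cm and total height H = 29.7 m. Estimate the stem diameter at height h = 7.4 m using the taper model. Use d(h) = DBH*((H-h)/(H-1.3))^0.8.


Taper: d(h) = DBH * ((H - h) / (H - 1.3))^0.8
Numerator = H - h = 29.7 - 7.4 = 22.3 m
Denominator = H - 1.3 = 29.7 - 1.3 = 28.4 m
Ratio = 22.3 / 28.4 = 0.78521
d = 44.1 * 0.78521^0.8 = 36.3 cm

36.3


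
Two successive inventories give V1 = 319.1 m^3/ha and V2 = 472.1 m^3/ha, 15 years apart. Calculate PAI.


Formula: PAI = (V_T2 - V_T1) / (T2 - T1)
Volume increment = 472.1 - 319.1 = 153.0 m^3/ha
PAI = 153.0 / 15 = 10.2 m^3/ha/year

10.2


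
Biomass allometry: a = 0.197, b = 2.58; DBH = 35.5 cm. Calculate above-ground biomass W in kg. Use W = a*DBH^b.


Formula: W = a * DBH^b  (allometric power law)
DBH^b = 35.5^2.58 = 9990.5443
W = 0.197 * 9990.5443 = 1968.1 kg

1968.1


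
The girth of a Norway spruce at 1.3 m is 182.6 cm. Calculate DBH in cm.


Formula: DBH = C / pi
DBH = 182.6 / pi
pi = 3.14159...
DBH = 58.1 cm

58.1


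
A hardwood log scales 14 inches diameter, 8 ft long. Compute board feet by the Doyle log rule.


Doyle: BF = (D - 4)^2 * L / 16
Adjusted diameter = 14 - 4 = 10 in
(D-4)^2 = 10^2 = 100
BF = 100 * 8 / 16 = 50 BF

50


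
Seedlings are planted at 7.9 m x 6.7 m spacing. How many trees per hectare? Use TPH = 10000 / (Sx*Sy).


Formula: TPH = 10000 m^2/ha / (spacing_x * spacing_y)
Area per tree = 7.9 m * 6.7 m = 52.93 m^2
TPH = 10000 / 52.93 = 189 trees/ha

189


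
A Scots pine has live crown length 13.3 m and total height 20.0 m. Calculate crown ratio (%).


Formula: Crown Ratio = (Crown Length / Total Height) * 100
CR = (13.3 m / 20.0 m) * 100
CR = 0.665 * 100 = 66.5%

66.5


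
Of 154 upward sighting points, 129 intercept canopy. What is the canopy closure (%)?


Formula: Canopy closure = covered points / total points * 100
Closure = 129 / 154 * 100
Closure = 0.8377 * 100 = 83.8%

83.8


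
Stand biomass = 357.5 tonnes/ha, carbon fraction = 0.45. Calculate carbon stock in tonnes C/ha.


Formula: Carbon Stock = Biomass * Carbon Fraction
C = 357.5 t/ha * 0.45
C = 160.9 t C/ha

160.9


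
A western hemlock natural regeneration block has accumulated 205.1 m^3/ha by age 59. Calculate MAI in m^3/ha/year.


Formula: MAI = Total Volume / Stand Age
MAI = 205.1 m^3/ha / 59 years
MAI = 3.48 m^3/ha/year

3.48


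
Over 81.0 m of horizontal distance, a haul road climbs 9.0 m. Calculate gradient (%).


Formula: Gradient = rise / run * 100
Gradient = 9.0 / 81.0 * 100 = 11.1%

11.1


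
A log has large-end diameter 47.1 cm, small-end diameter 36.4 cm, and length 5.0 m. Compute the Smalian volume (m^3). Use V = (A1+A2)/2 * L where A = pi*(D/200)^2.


Smalian: V = (A1 + A2)/2 * L,  A = pi*(D/200)^2
A1 = pi*(47.1/200)^2 = 0.174234 m^2
A2 = pi*(36.4/200)^2 = 0.104062 m^2
V = (0.174234+0.104062)/2*5.0 = 0.6957 m^3

0.6957


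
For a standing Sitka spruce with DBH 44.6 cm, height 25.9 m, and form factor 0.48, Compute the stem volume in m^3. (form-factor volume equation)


Formula: V = pi * (DBH/200)^2 * H * ff
Radius = DBH/200 = 44.6/200 = 0.223 m
Radius^2 = 0.223^2 = 0.049729 m^2
V = pi * 0.049729 * 25.9 * 0.48
V = 1.942 m^3

1.942


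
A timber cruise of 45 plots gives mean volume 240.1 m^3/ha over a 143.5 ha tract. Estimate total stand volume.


Formula: Total Volume = Mean Volume per ha * Total Area
Total Volume = 240.1 m^3/ha * 143.5 ha
Total Volume = 34454 m^3

34454


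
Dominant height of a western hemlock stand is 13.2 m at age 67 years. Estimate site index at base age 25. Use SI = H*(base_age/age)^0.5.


Formula: SI = H_dom * (base_age / age)^0.5
Age ratio = 25 / 67 = 0.37313
sqrt(age_ratio) = 0.61085
SI = 13.2 * 0.61085 = 8.1 m

8.1


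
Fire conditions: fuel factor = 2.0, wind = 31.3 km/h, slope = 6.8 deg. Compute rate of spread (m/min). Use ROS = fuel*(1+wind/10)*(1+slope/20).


Formula: ROS = fuel * (1 + wind/10) * (1 + slope/20)
Wind factor = 1 + 31.3/10 = 4.13
Slope factor = 1 + 6.8/20 = 1.34
ROS = 2.0 * 4.13 * 1.34 = 11.07 m/min

11.07


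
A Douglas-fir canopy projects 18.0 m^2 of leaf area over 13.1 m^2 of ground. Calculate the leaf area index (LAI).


Formula: LAI = total leaf area / ground area  (dimensionless)
LAI = 18.0 m^2 / 13.1 m^2
LAI = 1.37

1.37


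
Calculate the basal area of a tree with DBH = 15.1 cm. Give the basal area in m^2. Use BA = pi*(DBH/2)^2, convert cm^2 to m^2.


Formula: BA = pi * (DBH/2)^2 / 10000  (cm^2 to m^2)
Radius = DBH/2 = 15.1/2 = 7.55 cm
BA = pi * 7.55^2 / 10000
   = 179.0786 cm^2 / 10000
   = 0.0179 m^2

0.0179


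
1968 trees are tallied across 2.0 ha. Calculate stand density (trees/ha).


Formula: Stand Density = N_trees / Area_ha
Density = 1968 trees / 2.0 ha
Density = 984 trees/ha

984


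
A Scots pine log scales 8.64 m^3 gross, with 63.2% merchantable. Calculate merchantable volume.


Formula: MV = V_total * (merchantable_pct / 100)
Merchantable fraction = 63.2% / 100 = 0.632
MV = 8.64 m^3 * 0.632 = 5.46 m^3

5.46


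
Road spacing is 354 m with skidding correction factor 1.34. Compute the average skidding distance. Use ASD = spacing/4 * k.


Formula: ASD = (spacing / 4) * correction
Uncorrected distance = spacing / 4 = 354 / 4 = 88.5 m
ASD = 88.5 * 1.34 = 119 m

119


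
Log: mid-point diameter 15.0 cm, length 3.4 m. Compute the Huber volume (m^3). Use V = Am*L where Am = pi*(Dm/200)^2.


Huber: V = Am * L,  Am = pi*(Dm/200)^2
Am = pi*(15.0/200)^2 = 0.017671 m^2
V = 0.017671*3.4 = 0.0601 m^3

0.0601


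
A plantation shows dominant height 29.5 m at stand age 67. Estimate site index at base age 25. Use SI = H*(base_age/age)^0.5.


Formula: SI = H_dom * (base_age / age)^0.5
Age ratio = 25 / 67 = 0.37313
sqrt(age_ratio) = 0.61085
SI = 29.5 * 0.61085 = 18.0 m

18.0


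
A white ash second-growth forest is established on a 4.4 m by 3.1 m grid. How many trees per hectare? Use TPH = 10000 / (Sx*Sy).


Formula: TPH = 10000 m^2/ha / (spacing_x * spacing_y)
Area per tree = 4.4 m * 3.1 m = 13.64 m^2
TPH = 10000 / 13.64 = 733 trees/ha

733


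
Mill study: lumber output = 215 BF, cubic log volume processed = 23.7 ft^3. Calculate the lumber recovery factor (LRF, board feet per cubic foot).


Formula: LRF = Lumber Output (BF) / Log Input (ft^3)
LRF = 215 BF / 23.7 ft^3
LRF = 9.07 BF/ft^3

9.07


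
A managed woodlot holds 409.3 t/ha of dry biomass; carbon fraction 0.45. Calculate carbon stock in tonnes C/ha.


Formula: Carbon Stock = Biomass * Carbon Fraction
C = 409.3 t/ha * 0.45
C = 184.2 t C/ha

184.2


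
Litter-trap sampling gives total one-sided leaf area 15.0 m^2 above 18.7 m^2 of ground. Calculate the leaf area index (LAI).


Formula: LAI = total leaf area / ground area  (dimensionless)
LAI = 15.0 m^2 / 18.7 m^2
LAI = 0.8

0.8


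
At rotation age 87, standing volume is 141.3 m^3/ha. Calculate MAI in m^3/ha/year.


Formula: MAI = Total Volume / Stand Age
MAI = 141.3 m^3/ha / 87 years
MAI = 1.62 m^3/ha/year

1.62


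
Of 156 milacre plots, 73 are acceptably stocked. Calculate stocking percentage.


Formula: Stocking % = stocked plots / total plots * 100
Stocking = 73 / 156 * 100
Stocking = 0.4679 * 100 = 46.8%

46.8


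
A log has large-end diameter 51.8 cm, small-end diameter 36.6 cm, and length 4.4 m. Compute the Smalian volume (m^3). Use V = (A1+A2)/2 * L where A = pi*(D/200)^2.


Smalian: V = (A1 + A2)/2 * L,  A = pi*(D/200)^2
A1 = pi*(51.8/200)^2 = 0.210741 m^2
A2 = pi*(36.6/200)^2 = 0.105209 m^2
V = (0.210741+0.105209)/2*4.4 = 0.6951 m^3

0.6951


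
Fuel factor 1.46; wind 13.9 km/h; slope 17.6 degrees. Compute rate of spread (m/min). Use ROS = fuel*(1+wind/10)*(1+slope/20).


Formula: ROS = fuel * (1 + wind/10) * (1 + slope/20)
Wind factor = 1 + 13.9/10 = 2.39
Slope factor = 1 + 17.6/20 = 1.88
ROS = 1.46 * 2.39 * 1.88 = 6.56 m/min

6.56


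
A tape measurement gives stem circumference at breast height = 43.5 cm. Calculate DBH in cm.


Formula: DBH = C / pi
DBH = 43.5 / pi
pi = 3.14159...
DBH = 13.8 cm

13.8


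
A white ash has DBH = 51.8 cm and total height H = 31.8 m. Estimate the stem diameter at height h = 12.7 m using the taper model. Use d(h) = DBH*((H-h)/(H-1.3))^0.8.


Taper: d(h) = DBH * ((H - h) / (H - 1.3))^0.8
Numerator = H - h = 31.8 - 12.7 = 19.1 m
Denominator = H - 1.3 = 31.8 - 1.3 = 30.5 m
Ratio = 19.1 / 30.5 = 0.62623
d = 51.8 * 0.62623^0.8 = 35.6 cm

35.6


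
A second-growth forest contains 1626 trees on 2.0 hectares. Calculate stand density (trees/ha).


Formula: Stand Density = N_trees / Area_ha
Density = 1626 trees / 2.0 ha
Density = 813 trees/ha

813


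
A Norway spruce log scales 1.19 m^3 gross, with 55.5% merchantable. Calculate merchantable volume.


Formula: MV = V_total * (merchantable_pct / 100)
Merchantable fraction = 55.5% / 100 = 0.555
MV = 1.19 m^3 * 0.555 = 0.66 m^3

0.66


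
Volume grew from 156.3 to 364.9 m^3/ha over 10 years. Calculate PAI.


Formula: PAI = (V_T2 - V_T1) / (T2 - T1)
Volume increment = 364.9 - 156.3 = 208.6 m^3/ha
PAI = 208.6 / 10 = 20.86 m^3/ha/year

20.86


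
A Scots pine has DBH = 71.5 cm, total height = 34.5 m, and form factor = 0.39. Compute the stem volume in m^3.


Formula: V = pi * (DBH/200)^2 * H * ff
Radius = DBH/200 = 71.5/200 = 0.3575 m
Radius^2 = 0.3575^2 = 0.12780625 m^2
V = pi * 0.12780625 * 34.5 * 0.39
V = 5.402 m^3

5.402


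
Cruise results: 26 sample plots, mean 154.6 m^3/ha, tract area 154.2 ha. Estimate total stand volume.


Formula: Total Volume = Mean Volume per ha * Total Area
Total Volume = 154.6 m^3/ha * 154.2 ha
Total Volume = 23839 m^3

23839


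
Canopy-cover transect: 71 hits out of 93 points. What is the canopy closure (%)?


Formula: Canopy closure = covered points / total points * 100
Closure = 71 / 93 * 100
Closure = 0.7634 * 100 = 76.3%

76.3


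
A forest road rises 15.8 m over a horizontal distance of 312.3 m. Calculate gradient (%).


Formula: Gradient = rise / run * 100
Gradient = 15.8 / 312.3 * 100 = 5.1%

5.1


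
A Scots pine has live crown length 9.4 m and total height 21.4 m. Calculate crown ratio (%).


Formula: Crown Ratio = (Crown Length / Total Height) * 100
CR = (9.4 m / 21.4 m) * 100
CR = 0.4393 * 100 = 43.9%

43.9


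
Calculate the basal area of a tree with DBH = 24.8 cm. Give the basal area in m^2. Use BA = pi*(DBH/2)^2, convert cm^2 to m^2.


Formula: BA = pi * (DBH/2)^2 / 10000  (cm^2 to m^2)
Radius = DBH/2 = 24.8/2 = 12.4 cm
BA = pi * 12.4^2 / 10000
   = 483.0513 cm^2 / 10000
   = 0.0483 m^2

0.0483


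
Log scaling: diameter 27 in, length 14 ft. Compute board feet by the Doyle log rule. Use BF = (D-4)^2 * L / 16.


Doyle: BF = (D - 4)^2 * L / 16
Adjusted diameter = 27 - 4 = 23 in
(D-4)^2 = 23^2 = 529
BF = 529 * 14 / 16 = 463 BF

463


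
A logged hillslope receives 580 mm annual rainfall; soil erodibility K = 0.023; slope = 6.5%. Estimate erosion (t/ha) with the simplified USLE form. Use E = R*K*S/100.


Formula: E = R * K * S / 100  (simplified USLE)
R * K = 580 * 0.023 = 13.34
E = 13.34 * 6.5 / 100 = 0.87 t/ha

0.87


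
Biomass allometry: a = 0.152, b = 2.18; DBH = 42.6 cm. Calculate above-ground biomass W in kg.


Formula: W = a * DBH^b  (allometric power law)
DBH^b = 42.6^2.18 = 3565.4383
W = 0.152 * 3565.4383 = 541.9 kg

541.9


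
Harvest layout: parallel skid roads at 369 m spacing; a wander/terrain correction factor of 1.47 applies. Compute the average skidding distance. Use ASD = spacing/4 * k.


Formula: ASD = (spacing / 4) * correction
Uncorrected distance = spacing / 4 = 369 / 4 = 92.25 m
ASD = 92.25 * 1.47 = 136 m

136


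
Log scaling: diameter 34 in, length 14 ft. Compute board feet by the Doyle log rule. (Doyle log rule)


Doyle: BF = (D - 4)^2 * L / 16
Adjusted diameter = 34 - 4 = 30 in
(D-4)^2 = 30^2 = 900
BF = 900 * 14 / 16 = 788 BF

788


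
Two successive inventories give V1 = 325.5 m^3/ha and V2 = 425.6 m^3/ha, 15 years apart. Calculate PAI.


Formula: PAI = (V_T2 - V_T1) / (T2 - T1)
Volume increment = 425.6 - 325.5 = 100.1 m^3/ha
PAI = 100.1 / 15 = 6.67 m^3/ha/year

6.67


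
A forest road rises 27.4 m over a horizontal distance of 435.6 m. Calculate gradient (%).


Formula: Gradient = rise / run * 100
Gradient = 27.4 / 435.6 * 100 = 6.3%

6.3


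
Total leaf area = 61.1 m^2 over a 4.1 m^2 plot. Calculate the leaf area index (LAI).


Formula: LAI = total leaf area / ground area  (dimensionless)
LAI = 61.1 m^2 / 4.1 m^2
LAI = 14.9

14.9


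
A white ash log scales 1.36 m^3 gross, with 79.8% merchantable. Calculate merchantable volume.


Formula: MV = V_total * (merchantable_pct / 100)
Merchantable fraction = 79.8% / 100 = 0.798
MV = 1.36 m^3 * 0.798 = 1.085 m^3

1.085


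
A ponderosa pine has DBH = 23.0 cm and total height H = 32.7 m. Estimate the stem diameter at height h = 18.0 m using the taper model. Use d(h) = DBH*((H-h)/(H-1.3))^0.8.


Taper: d(h) = DBH * ((H - h) / (H - 1.3))^0.8
Numerator = H - h = 32.7 - 18.0 = 14.7 m
Denominator = H - 1.3 = 32.7 - 1.3 = 31.4 m
Ratio = 14.7 / 31.4 = 0.46815
d = 23.0 * 0.46815^0.8 = 12.5 cm

12.5


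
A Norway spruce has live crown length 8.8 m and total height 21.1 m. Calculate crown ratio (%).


Formula: Crown Ratio = (Crown Length / Total Height) * 100
CR = (8.8 m / 21.1 m) * 100
CR = 0.4171 * 100 = 41.7%

41.7


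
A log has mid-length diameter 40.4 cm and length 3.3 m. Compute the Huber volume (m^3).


Huber: V = Am * L,  Am = pi*(Dm/200)^2
Am = pi*(40.4/200)^2 = 0.12819 m^2
V = 0.12819*3.3 = 0.423 m^3

0.423


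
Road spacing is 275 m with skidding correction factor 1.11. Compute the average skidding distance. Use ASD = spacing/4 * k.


Formula: ASD = (spacing / 4) * correction
Uncorrected distance = spacing / 4 = 275 / 4 = 68.75 m
ASD = 68.75 * 1.11 = 76 m

76


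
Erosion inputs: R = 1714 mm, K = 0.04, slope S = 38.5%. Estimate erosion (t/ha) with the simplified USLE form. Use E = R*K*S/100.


Formula: E = R * K * S / 100  (simplified USLE)
R * K = 1714 * 0.04 = 68.56
E = 68.56 * 38.5 / 100 = 26.4 t/ha

26.4


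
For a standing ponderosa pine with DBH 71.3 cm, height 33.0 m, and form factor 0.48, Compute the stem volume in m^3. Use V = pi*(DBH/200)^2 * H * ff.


Formula: V = pi * (DBH/200)^2 * H * ff
Radius = DBH/200 = 71.3/200 = 0.3565 m
Radius^2 = 0.3565^2 = 0.12709225 m^2
V = pi * 0.12709225 * 33.0 * 0.48
V = 6.324 m^3

6.324


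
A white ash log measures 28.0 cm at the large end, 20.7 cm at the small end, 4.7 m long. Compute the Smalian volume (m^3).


Smalian: V = (A1 + A2)/2 * L,  A = pi*(D/200)^2
A1 = pi*(28.0/200)^2 = 0.061575 m^2
A2 = pi*(20.7/200)^2 = 0.033654 m^2
V = (0.061575+0.033654)/2*4.7 = 0.2238 m^3

0.2238


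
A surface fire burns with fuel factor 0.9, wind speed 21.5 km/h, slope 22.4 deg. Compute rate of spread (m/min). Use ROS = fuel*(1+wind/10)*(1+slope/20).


Formula: ROS = fuel * (1 + wind/10) * (1 + slope/20)
Wind factor = 1 + 21.5/10 = 3.15
Slope factor = 1 + 22.4/20 = 2.12
ROS = 0.9 * 3.15 * 2.12 = 6.01 m/min

6.01


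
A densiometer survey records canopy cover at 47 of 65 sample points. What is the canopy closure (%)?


Formula: Canopy closure = covered points / total points * 100
Closure = 47 / 65 * 100
Closure = 0.7231 * 100 = 72.3%

72.3


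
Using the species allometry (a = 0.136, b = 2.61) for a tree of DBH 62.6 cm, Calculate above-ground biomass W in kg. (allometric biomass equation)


Formula: W = a * DBH^b  (allometric power law)
DBH^b = 62.6^2.61 = 48871.8759
W = 0.136 * 48871.8759 = 6646.6 kg

6646.6


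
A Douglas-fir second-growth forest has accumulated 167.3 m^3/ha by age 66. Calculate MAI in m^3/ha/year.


Formula: MAI = Total Volume / Stand Age
MAI = 167.3 m^3/ha / 66 years
MAI = 2.53 m^3/ha/year

2.53


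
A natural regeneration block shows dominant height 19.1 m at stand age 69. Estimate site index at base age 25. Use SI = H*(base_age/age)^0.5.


Formula: SI = H_dom * (base_age / age)^0.5
Age ratio = 25 / 69 = 0.36232
sqrt(age_ratio) = 0.60193
SI = 19.1 * 0.60193 = 11.5 m

11.5


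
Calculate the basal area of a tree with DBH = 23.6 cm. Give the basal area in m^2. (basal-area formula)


Formula: BA = pi * (DBH/2)^2 / 10000  (cm^2 to m^2)
Radius = DBH/2 = 23.6/2 = 11.8 cm
BA = pi * 11.8^2 / 10000
   = 437.4354 cm^2 / 10000
   = 0.0437 m^2

0.0437


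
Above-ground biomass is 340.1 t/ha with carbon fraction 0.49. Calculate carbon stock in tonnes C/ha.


Formula: Carbon Stock = Biomass * Carbon Fraction
C = 340.1 t/ha * 0.49
C = 166.6 t C/ha

166.6


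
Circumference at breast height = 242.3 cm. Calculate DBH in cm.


Formula: DBH = C / pi
DBH = 242.3 / pi
pi = 3.14159...
DBH = 77.1 cm

77.1


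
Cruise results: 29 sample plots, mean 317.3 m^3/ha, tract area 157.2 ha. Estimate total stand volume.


Formula: Total Volume = Mean Volume per ha * Total Area
Total Volume = 317.3 m^3/ha * 157.2 ha
Total Volume = 49880 m^3

49880


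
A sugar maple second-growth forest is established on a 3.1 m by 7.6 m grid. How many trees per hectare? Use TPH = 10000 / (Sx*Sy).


Formula: TPH = 10000 m^2/ha / (spacing_x * spacing_y)
Area per tree = 3.1 m * 7.6 m = 23.56 m^2
TPH = 10000 / 23.56 = 424 trees/ha

424


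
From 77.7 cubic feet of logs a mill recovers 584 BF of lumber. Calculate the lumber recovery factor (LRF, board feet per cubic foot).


Formula: LRF = Lumber Output (BF) / Log Input (ft^3)
LRF = 584 BF / 77.7 ft^3
LRF = 7.52 BF/ft^3

7.52


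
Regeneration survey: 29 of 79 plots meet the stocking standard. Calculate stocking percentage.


Formula: Stocking % = stocked plots / total plots * 100
Stocking = 29 / 79 * 100
Stocking = 0.3671 * 100 = 36.7%

36.7


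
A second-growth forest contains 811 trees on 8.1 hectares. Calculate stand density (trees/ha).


Formula: Stand Density = N_trees / Area_ha
Density = 811 trees / 8.1 ha
Density = 100 trees/ha

100


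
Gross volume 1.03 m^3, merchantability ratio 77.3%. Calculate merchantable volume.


Formula: MV = V_total * (merchantable_pct / 100)
Merchantable fraction = 77.3% / 100 = 0.773
MV = 1.03 m^3 * 0.773 = 0.796 m^3

0.796


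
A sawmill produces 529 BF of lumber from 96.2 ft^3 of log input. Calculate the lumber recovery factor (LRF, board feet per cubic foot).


Formula: LRF = Lumber Output (BF) / Log Input (ft^3)
LRF = 529 BF / 96.2 ft^3
LRF = 5.5 BF/ft^3

5.5


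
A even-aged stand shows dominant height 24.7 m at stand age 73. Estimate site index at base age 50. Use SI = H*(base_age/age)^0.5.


Formula: SI = H_dom * (base_age / age)^0.5
Age ratio = 50 / 73 = 0.68493
sqrt(age_ratio) = 0.82761
SI = 24.7 * 0.82761 = 20.4 m

20.4


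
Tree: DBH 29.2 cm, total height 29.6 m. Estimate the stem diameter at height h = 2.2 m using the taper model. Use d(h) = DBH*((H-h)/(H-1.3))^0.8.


Taper: d(h) = DBH * ((H - h) / (H - 1.3))^0.8
Numerator = H - h = 29.6 - 2.2 = 27.4 m
Denominator = H - 1.3 = 29.6 - 1.3 = 28.3 m
Ratio = 27.4 / 28.3 = 0.9682
d = 29.2 * 0.9682^0.8 = 28.5 cm

28.5


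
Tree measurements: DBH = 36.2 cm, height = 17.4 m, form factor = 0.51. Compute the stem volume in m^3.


Formula: V = pi * (DBH/200)^2 * H * ff
Radius = DBH/200 = 36.2/200 = 0.181 m
Radius^2 = 0.181^2 = 0.032761 m^2
V = pi * 0.032761 * 17.4 * 0.51
V = 0.913 m^3

0.913


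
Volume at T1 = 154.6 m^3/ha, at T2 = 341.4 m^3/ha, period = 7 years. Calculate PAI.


Formula: PAI = (V_T2 - V_T1) / (T2 - T1)
Volume increment = 341.4 - 154.6 = 186.8 m^3/ha
PAI = 186.8 / 7 = 26.69 m^3/ha/year

26.69


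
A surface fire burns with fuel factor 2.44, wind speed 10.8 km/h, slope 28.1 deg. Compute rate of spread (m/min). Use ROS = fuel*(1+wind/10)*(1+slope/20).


Formula: ROS = fuel * (1 + wind/10) * (1 + slope/20)
Wind factor = 1 + 10.8/10 = 2.08
Slope factor = 1 + 28.1/20 = 2.405
ROS = 2.44 * 2.08 * 2.405 = 12.21 m/min

12.21


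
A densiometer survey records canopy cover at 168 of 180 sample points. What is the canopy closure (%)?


Formula: Canopy closure = covered points / total points * 100
Closure = 168 / 180 * 100
Closure = 0.9333 * 100 = 93.3%

93.3


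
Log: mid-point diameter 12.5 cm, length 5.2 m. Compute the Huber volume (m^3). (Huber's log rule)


Huber: V = Am * L,  Am = pi*(Dm/200)^2
Am = pi*(12.5/200)^2 = 0.012272 m^2
V = 0.012272*5.2 = 0.0638 m^3

0.0638


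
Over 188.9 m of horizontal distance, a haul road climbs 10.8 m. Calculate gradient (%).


Formula: Gradient = rise / run * 100
Gradient = 10.8 / 188.9 * 100 = 5.7%

5.7


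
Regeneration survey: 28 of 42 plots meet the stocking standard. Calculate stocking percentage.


Formula: Stocking % = stocked plots / total plots * 100
Stocking = 28 / 42 * 100
Stocking = 0.6667 * 100 = 66.7%

66.7


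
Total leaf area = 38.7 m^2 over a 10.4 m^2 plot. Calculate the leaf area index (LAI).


Formula: LAI = total leaf area / ground area  (dimensionless)
LAI = 38.7 m^2 / 10.4 m^2
LAI = 3.72

3.72


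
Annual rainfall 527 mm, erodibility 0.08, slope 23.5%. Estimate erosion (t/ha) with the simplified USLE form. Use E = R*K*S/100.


Formula: E = R * K * S / 100  (simplified USLE)
R * K = 527 * 0.08 = 42.16
E = 42.16 * 23.5 / 100 = 9.91 t/ha

9.91


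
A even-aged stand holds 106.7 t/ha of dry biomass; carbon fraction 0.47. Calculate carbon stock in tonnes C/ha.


Formula: Carbon Stock = Biomass * Carbon Fraction
C = 106.7 t/ha * 0.47
C = 50.1 t C/ha

50.1


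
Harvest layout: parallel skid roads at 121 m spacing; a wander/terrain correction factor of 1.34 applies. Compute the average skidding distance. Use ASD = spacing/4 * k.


Formula: ASD = (spacing / 4) * correction
Uncorrected distance = spacing / 4 = 121 / 4 = 30.25 m
ASD = 30.25 * 1.34 = 41 m

41


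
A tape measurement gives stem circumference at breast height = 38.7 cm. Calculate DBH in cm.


Formula: DBH = C / pi
DBH = 38.7 / pi
pi = 3.14159...
DBH = 12.3 cm

12.3


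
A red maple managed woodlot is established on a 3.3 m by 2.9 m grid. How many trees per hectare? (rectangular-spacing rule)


Formula: TPH = 10000 m^2/ha / (spacing_x * spacing_y)
Area per tree = 3.3 m * 2.9 m = 9.57 m^2
TPH = 10000 / 9.57 = 1045 trees/ha

1045
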